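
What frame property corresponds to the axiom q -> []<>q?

Suppose q→□◇q is valid. Take Rxy and set V(q)={x}. Then q at x, so □◇q at x, so ◇q at y, so some z with Ryz has q; z=x, i.e. Ryx.
The converse is a direct semantic check.
Frame condition: forall x forall y (Rxy -> Ryx).

symmetry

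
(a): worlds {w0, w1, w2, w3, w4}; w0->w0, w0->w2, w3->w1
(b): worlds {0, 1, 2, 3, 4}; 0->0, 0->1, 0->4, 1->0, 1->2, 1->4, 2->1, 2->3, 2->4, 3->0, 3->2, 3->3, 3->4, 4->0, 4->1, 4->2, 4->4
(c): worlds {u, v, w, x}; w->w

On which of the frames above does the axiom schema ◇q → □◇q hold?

(c)

This is the axiom for the Euclidean property; its first-order frame correspondent is ∀x ∀y ∀z (Rxy ∧ Rxz → Ryz).
(a): fails — Rw0w2 and Rw0w2 but not Rw2w2.
(b): fails — R01 and R01 but not R11.
(c): ✓.
Valid on: (c).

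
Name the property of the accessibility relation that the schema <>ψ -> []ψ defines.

Partial functionality

Suppose ◇ψ→□ψ is valid. Take Rxy, Rxz and set V(ψ)={y}. Then ◇ψ at x, so □ψ at x, so ψ at z, i.e. z=y.
Conversely, any frame satisfying forall x forall y forall z (Rxy & Rxz -> y = z) validates the schema.
So the correspondent is partial functionality.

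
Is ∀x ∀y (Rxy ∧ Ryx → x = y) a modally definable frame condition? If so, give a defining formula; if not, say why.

Modal frame validity is preserved under surjective bounded morphisms.
The 6-cycle (worlds w0,w1,w2,w3,w4,w5 with w0→w1→w2→w3→w4→w5→w0) is antisymmetric. Sending even-indexed worlds to s and odd-indexed worlds to t is a surjective bounded morphism onto the two-world frame with s↔t, which is not antisymmetric.
Hence antisymmetry is not modally definable.

No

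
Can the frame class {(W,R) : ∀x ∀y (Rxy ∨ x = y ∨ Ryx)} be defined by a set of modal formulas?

Not definable by any modal formula

Any modally definable frame class is closed under disjoint unions.
Take 4 disjoint single-world reflexive frames: each is trivially connected, but their disjoint union has 4 worlds with no edge between distinct components, so it is not connected.
So no modal formula (or set of formulas) defines exactly the connected frames.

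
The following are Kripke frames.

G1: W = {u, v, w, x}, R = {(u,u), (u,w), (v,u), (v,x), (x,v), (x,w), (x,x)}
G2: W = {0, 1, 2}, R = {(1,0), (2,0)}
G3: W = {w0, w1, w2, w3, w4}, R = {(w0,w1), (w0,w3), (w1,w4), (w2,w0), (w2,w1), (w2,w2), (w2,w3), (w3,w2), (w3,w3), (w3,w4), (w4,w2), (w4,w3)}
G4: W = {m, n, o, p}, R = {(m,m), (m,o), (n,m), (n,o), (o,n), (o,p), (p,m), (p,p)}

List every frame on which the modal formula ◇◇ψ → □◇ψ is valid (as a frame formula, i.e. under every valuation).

This is the axiom for a generalized confluence (Geach) condition; its first-order frame correspondent is ∀x ∀y ∀z ((xR²y ∧ xRz) → ∃w (y = w ∧ zRw)).
G1: fails — uR²u, uRw but no t with u=t and wRt.
G2: holds.
G3: fails — w0R²w2, w0Rw1 but no w with w2=w and w1Rw.
G4: fails — mR²m, mRo but no w with m=w and oRw.

G2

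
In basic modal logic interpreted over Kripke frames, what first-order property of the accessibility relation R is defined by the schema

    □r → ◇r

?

Seriality

This schema is the D axiom.
Its frame correspondent is seriality — ∀x ∃y Rxy.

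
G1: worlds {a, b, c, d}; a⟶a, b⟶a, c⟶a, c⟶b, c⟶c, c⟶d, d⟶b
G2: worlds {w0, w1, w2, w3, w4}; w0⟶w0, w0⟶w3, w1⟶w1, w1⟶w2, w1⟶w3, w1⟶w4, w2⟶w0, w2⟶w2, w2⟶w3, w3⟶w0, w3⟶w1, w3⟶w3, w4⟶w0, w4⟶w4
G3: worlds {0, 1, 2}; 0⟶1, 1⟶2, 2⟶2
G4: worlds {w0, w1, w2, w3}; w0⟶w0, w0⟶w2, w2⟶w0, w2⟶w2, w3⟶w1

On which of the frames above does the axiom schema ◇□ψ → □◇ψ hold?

G2, G3

Frame correspondent (Sahlqvist): ∀x ∀y ∀z (Rxy ∧ Rxz → ∃w (Ryw ∧ Rzw)) — i.e. convergence.
G1: fails — Rcd and Rcb but d and b have no common successor.
G2: ✓.
G3: ✓.
G4: fails — Rw3w1 and Rw3w1 but w1 and w1 have no common successor.
Valid on: G2, G3.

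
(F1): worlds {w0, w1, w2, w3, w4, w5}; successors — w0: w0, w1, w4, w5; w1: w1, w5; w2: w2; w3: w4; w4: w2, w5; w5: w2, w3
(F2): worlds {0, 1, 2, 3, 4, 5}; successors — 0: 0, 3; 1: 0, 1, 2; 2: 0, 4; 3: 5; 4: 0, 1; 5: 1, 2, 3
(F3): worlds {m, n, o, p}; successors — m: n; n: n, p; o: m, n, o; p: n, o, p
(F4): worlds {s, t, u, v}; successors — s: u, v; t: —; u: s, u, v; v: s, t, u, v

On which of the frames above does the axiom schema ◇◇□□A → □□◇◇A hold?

Frame correspondent (Sahlqvist): ∀x ∀y ∀z ((xR²y ∧ xR²z) → ∃w (yR²w ∧ zR²w)) — i.e. a generalized confluence (Geach) condition.
(F1): holds.
(F2): holds.
(F3): holds.
(F4): fails — sR²s, sR²t but no w with sR²w and tR²w.
Valid on: (F1), (F2), (F3).

(F1), (F2), (F3)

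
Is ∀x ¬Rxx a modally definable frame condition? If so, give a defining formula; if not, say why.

Any modally definable frame class is closed under surjective bounded morphisms.
The 2-cycle (worlds 0,1 with 0→1→0) is irreflexive, and the map sending every world to a single reflexive point • is a surjective bounded morphism (forth: every edge maps to (•,•); back: every world has a successor). So any modal formula valid on the 2-cycle is also valid on the reflexive point, which is not irreflexive.
So the class is not modally definable.

Not modally definable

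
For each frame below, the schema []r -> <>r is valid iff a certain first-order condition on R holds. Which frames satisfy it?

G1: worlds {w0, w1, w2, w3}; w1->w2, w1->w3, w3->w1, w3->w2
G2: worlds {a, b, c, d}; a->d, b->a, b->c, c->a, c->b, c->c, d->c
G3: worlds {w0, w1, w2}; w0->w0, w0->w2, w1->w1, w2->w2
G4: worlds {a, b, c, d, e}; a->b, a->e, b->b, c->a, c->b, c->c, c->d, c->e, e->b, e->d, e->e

This is the axiom for seriality; its first-order frame correspondent is forall x exists y Rxy.
G1: fails — world w0 has no successor.
G2: satisfies the condition.
G3: satisfies the condition.
G4: fails — world d has no successor.

G2, G3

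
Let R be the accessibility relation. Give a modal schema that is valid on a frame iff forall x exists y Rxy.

A defining formula is □q → ◇q (the D axiom).

□q → ◇q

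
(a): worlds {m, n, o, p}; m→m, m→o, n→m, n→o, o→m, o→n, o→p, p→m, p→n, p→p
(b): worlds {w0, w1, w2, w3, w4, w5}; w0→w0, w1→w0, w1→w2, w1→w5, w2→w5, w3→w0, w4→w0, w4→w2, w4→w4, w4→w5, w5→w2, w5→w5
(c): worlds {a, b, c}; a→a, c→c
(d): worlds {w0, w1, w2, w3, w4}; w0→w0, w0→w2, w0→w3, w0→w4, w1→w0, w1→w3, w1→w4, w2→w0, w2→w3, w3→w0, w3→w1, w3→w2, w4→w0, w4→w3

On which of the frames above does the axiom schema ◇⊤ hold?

(a), (b), (d)

This is the axiom for seriality; its first-order frame correspondent is ∀x ∃y Rxy.
(a): holds.
(b): holds.
(c): fails — world b has no successor.
(d): holds.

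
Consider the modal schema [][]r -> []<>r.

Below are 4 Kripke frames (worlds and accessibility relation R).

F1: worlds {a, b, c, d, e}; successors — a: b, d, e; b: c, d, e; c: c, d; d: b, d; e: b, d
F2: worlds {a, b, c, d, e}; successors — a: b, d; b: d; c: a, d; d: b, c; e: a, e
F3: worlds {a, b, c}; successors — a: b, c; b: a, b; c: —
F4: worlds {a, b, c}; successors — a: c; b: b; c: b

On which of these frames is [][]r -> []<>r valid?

The schema corresponds to a generalized confluence (Geach) condition: forall x forall z (xRz -> exists w (x R^2 w & zRw)).
F1: condition met.
F2: condition met.
F3: fails — aRc but no w with aR²w and cRw.
F4: condition met.
Valid on: F1, F2, F4.

F1, F2, F4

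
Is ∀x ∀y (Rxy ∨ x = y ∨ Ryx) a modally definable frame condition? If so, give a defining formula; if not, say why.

Modal frame validity is preserved under disjoint unions.
Take 3 disjoint single-world reflexive frames: each is trivially connected, but their disjoint union has 3 worlds with no edge between distinct components, so it is not connected.
Hence connectedness of R is not modally definable.

No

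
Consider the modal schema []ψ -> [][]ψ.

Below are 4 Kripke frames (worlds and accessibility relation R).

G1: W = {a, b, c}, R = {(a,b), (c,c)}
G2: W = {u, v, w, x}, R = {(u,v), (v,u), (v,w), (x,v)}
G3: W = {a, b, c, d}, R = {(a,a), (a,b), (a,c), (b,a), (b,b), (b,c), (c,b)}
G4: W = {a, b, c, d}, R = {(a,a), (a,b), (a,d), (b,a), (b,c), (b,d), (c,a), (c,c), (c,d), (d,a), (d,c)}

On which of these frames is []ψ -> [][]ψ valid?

G1

The schema corresponds to transitivity: forall x forall y forall z (Rxy & Ryz -> Rxz).
G1: holds.
G2: fails — Ruv and Rvu but not Ruu.
G3: fails — Rcb and Rbc but not Rcc.
G4: fails — Rdc and Rcd but not Rdd.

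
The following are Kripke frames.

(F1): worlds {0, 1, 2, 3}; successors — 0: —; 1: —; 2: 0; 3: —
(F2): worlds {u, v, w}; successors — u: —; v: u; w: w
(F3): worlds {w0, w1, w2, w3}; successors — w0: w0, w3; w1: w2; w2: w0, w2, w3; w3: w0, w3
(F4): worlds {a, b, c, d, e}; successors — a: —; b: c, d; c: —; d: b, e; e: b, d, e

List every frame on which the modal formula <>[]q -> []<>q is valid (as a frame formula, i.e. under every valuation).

This is the axiom for convergence; its first-order frame correspondent is forall x forall y forall z (Rxy & Rxz -> exists w (Ryw & Rzw)).
(F1): fails — R20 and R20 but 0 and 0 have no common successor.
(F2): fails — Rvu and Rvu but u and u have no common successor.
(F3): satisfies the condition.
(F4): fails — Rbc and Rbc but c and c have no common successor.

(F3)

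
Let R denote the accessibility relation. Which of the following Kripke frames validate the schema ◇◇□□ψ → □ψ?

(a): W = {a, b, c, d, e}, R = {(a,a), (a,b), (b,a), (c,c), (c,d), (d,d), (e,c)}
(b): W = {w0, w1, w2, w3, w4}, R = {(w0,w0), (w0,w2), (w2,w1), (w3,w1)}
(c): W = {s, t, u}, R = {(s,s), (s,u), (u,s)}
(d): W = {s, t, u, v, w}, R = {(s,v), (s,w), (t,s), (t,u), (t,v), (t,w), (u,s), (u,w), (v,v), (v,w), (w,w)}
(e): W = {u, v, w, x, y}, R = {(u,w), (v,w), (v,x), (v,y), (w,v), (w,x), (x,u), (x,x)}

The schema corresponds to a generalized confluence (Geach) condition: ∀x ∀y ∀z ((xR²y ∧ xRz) → ∃w (yR²w ∧ z = w)).
(a): fails — cR²d, cRc but no w with dR²w and c=w.
(b): fails — w0R²w1, w0Rw0 but no w with w1R²w and w0=w.
(c): holds.
(d): fails — sR²w, sRv but no w* with wR²w* and v=w*.
(e): fails — uR²v, uRw but no t with vR²t and w=t.

(c)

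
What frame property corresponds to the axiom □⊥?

emptiness of R: ∀x ∀y ¬Rxy

□⊥ is valid iff no world has any successor (otherwise □⊥ fails at any world with one).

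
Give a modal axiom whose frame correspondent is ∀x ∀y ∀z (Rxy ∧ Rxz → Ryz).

◇r → □◇r

This is the Euclidean property; the standard corresponding axiom is 5: ◇r → □◇r.
Suppose ◇r→□◇r is valid. Take Rxy, Rxz and set V(r)={y}. Then ◇r at x, so □◇r at x, so ◇r at z, so some w with Rzw has r; w=y, i.e. Rzy. By symmetry of the argument, Ryz.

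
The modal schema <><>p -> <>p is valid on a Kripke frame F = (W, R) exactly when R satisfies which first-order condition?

Replacing p by ¬p and contraposing gives the equivalent schema □p → □□p.
Suppose □p→□□p is valid. Take Rxy, Ryz and set V(p)={w : Rxw}. Then □p at x, so □□p at x, so □p at y, so p at z, i.e. Rxz.
The converse is a direct semantic check.
Frame condition: forall x forall y forall z (Rxy & Ryz -> Rxz).

transitivity: forall x forall y forall z (Rxy & Ryz -> Rxz)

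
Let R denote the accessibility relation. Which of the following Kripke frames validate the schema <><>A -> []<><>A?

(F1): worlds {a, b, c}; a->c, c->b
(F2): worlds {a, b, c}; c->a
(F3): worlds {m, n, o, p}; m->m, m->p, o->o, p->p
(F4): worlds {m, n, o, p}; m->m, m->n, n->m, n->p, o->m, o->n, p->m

(F2)

Frame correspondent (Sahlqvist): forall x forall y forall z ((x R^2 y & xRz) -> exists w (y = w & z R^2 w)) — i.e. a generalized confluence (Geach) condition.
(F1): fails — aR²b, aRc but no w with b=w and cR²w.
(F2): satisfies the condition.
(F3): fails — mR²m, mRp but no w with m=w and pR²w.
(F4): fails — mR²p, mRn but no w with p=w and nR²w.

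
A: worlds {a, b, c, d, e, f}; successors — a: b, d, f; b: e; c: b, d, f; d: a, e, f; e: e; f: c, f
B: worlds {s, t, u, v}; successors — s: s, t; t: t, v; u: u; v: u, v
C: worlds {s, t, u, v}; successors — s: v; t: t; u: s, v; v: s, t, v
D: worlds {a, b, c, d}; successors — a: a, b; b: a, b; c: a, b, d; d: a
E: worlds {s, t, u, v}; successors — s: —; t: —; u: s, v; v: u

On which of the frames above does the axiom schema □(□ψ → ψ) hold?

B

The schema corresponds to shift-reflexivity: ∀x ∀y (Rxy → Ryy).
A: fails — Rcd but not Rdd.
B: satisfies the condition.
C: fails — Rus but not Rss.
D: fails — Rcd but not Rdd.
E: fails — Rus but not Rss.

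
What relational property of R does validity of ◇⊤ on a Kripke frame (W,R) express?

seriality: ∀x ∃y Rxy

◇⊤ holds at w iff w has a successor, so frame-validity of ◇⊤ is exactly seriality. Equivalently via □p → ◇p:
Suppose □p→◇p is valid. At any x set V(p)=W. Then □p at x, so ◇p at x, so x has a successor.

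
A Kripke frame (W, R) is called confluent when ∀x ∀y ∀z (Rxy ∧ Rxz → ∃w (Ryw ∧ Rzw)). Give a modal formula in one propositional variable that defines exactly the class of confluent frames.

The condition is convergence. The .2 schema ◇□s → □◇s defines it.
Suppose ◇□s→□◇s is valid. Take Rxy, Rxz and set V(s)={w : Ryw}. Then □s at y so ◇□s at x, so □◇s at x, so ◇s at z, giving w with Rzw and Ryw.

◇□s → □◇s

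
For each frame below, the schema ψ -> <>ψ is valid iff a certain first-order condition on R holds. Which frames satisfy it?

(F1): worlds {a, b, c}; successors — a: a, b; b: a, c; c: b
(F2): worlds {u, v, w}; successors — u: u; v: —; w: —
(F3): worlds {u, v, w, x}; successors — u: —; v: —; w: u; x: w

This is the axiom for reflexivity; its first-order frame correspondent is forall x Rxx.
(F1): fails — world b does not see itself.
(F2): fails — world v does not see itself.
(F3): fails — world u does not see itself.

none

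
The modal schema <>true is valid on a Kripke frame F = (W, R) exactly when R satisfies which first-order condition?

This is a form of the D axiom.
It corresponds to seriality: forall x exists y Rxy.

seriality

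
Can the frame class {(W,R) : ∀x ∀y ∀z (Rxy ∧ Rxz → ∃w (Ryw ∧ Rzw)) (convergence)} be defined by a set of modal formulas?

This is a Sahlqvist condition; the .2 axiom ◇□p → □◇p defines it.
Suppose ◇□p→□◇p is valid. Take Rxy, Rxz and set V(p)={w : Ryw}. Then □p at y so ◇□p at x, so □◇p at x, so ◇p at z, giving w with Rzw and Ryw.

Yes, by ◇□p → □◇p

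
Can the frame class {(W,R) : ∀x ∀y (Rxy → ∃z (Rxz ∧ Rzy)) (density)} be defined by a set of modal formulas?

Yes, by □□p → □p

This is a Sahlqvist condition; the C4 axiom □□p → □p defines it.
Suppose □□p→□p is valid. Take Rxy and set V(p)={w : xR²w}. Then □□p at x, so □p at x, so p at y, i.e. ∃z(Rxz∧Rzy).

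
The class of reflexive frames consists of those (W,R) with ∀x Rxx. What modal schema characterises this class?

A defining formula is □ψ → ψ (the T axiom).

□ψ → ψ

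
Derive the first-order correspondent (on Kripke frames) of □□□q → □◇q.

∀x ∀z (xRz → ∃w (xR³w ∧ zRw))

This is a Sahlqvist (Geach-type) schema ◇^0□^3q → □^1◇^1q.
Minimal-valuation argument: fix x; take any y with xR^0y and any z with xR^1z. Set V(q) to the set of worlds R-reachable from y in exactly 3 steps. Then □^3q holds at y, so the antecedent holds at x; validity forces ◇^1q at z, giving a w with zR^1w and yR^3w.
First-order correspondent: ∀x ∀z (xRz → ∃w (xR³w ∧ zRw)).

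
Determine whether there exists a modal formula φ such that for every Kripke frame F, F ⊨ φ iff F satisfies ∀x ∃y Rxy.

Definable; □r → ◇r defines it

The condition is seriality. A defining modal formula is □r → ◇r.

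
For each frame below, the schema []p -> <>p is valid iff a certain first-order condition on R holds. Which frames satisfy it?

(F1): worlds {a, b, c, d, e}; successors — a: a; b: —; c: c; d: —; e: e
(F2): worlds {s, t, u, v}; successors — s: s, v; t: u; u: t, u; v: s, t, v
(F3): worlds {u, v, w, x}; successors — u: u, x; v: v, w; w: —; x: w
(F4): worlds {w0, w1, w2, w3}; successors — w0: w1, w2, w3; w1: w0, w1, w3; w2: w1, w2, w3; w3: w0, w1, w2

(F2), (F4)

The schema corresponds to seriality: forall x exists y Rxy.
(F1): fails — world b has no successor.
(F2): condition met.
(F3): fails — world w has no successor.
(F4): condition met.
Valid on: (F2), (F4).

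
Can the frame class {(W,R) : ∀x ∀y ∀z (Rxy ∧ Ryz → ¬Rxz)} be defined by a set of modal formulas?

No — not modally definable

Any modally definable frame class is closed under surjective bounded morphisms.
The 3-cycle (worlds w0,w1,w2 with w0→w1→w2→w0) is intransitive. Mapping every world to a single reflexive point • is a surjective bounded morphism; the reflexive point is not intransitive (R••∧R•• but R••).
So no modal formula (or set of formulas) defines exactly the intransitive frames.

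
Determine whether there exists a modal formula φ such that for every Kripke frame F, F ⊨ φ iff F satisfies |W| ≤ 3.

Not modally definable

If a class were modally definable it would be closed under disjoint unions (Goldblatt–Thomason).
Any modal formula valid on each of 4 disjoint one-world frames is valid on their disjoint union (validity is preserved under disjoint unions). Each one-world frame has |W|=1≤3, but the union has |W|=4.
Hence having at most 3 worlds is not modally definable.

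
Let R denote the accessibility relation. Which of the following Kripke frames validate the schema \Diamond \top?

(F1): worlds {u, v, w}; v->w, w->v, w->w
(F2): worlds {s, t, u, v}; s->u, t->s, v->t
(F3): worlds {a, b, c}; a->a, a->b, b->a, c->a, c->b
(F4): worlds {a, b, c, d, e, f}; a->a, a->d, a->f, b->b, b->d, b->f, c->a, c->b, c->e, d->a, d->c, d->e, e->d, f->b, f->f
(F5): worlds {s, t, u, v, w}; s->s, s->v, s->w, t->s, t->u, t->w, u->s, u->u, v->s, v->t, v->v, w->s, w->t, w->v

(F3), (F4), (F5)

Frame correspondent (Sahlqvist): \forall x \exists y Rxy — i.e. seriality.
(F1): fails — world u has no successor.
(F2): fails — world u has no successor.
(F3): satisfies the condition.
(F4): satisfies the condition.
(F5): satisfies the condition.
Valid on: (F3), (F4), (F5).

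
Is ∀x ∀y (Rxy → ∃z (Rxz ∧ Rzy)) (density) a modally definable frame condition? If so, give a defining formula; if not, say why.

Definable; □□q → □q defines it

This is a Sahlqvist condition; the C4 axiom □□q → □q defines it.
Suppose □□q→□q is valid. Take Rxy and set V(q)={w : xR²w}. Then □□q at x, so □q at x, so q at y, i.e. ∃z(Rxz∧Rzy).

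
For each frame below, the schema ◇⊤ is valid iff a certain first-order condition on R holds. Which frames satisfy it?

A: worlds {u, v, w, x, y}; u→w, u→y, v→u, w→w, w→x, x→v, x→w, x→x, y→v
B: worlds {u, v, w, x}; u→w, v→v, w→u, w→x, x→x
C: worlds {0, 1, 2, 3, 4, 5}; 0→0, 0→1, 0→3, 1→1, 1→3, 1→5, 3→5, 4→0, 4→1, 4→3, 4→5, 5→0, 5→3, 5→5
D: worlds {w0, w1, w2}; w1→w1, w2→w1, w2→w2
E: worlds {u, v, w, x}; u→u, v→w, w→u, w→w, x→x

Frame correspondent (Sahlqvist): ∀x ∃y Rxy — i.e. seriality.
A: holds.
B: holds.
C: fails — world 2 has no successor.
D: fails — world w0 has no successor.
E: holds.
Valid on: A, B, E.

A, B, E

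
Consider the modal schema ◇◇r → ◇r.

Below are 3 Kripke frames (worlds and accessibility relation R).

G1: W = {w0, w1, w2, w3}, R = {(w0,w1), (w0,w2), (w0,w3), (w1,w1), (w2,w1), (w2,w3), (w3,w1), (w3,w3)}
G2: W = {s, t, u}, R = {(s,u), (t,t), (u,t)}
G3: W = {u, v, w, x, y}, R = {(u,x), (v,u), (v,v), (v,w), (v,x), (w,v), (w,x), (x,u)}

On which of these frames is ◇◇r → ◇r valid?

G1

Frame correspondent (Sahlqvist): ∀x ∀y ∀z (Rxy ∧ Ryz → Rxz) — i.e. transitivity.
G1: satisfies the condition.
G2: fails — Rsu and Rut but not Rst.
G3: fails — Rwx and Rxu but not Rwu.
Valid on: G1.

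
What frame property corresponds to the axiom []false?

This is the Ver axiom.
Its frame correspondent is emptiness of R — forall x forall y ~Rxy.

emptiness of R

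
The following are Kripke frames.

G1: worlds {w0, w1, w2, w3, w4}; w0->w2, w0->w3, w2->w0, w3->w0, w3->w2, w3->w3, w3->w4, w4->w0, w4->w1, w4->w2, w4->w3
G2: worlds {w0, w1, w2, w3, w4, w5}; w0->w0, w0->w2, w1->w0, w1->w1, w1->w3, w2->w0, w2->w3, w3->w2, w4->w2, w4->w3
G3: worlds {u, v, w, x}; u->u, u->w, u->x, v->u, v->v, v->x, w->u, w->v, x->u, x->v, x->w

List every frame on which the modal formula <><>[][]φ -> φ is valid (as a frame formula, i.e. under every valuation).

This is the axiom for a generalized confluence (Geach) condition; its first-order frame correspondent is forall x forall y (x R^2 y -> exists w (y R^2 w & x = w)).
G1: fails — w0R²w2 but no w with w2R²w and w0=w.
G2: fails — w1R²w0 but no w with w0R²w and w1=w.
G3: ✓.

G3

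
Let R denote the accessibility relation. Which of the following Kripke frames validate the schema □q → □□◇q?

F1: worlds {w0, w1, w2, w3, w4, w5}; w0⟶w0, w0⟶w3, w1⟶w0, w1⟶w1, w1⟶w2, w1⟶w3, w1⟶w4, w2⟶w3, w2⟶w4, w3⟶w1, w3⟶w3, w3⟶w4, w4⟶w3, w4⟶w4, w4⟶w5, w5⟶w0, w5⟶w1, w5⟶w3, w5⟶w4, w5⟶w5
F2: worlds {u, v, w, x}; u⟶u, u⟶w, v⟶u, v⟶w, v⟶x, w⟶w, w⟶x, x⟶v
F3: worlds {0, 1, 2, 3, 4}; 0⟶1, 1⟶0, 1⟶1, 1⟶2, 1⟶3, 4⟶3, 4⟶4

F1

Frame correspondent (Sahlqvist): ∀x ∀z (xR²z → ∃w (xRw ∧ zRw)) — i.e. a generalized confluence (Geach) condition.
F1: ✓.
F2: fails — uR²x but no t with uRt and xRt.
F3: fails — 0R²2 but no w with 0Rw and 2Rw.
Valid on: F1.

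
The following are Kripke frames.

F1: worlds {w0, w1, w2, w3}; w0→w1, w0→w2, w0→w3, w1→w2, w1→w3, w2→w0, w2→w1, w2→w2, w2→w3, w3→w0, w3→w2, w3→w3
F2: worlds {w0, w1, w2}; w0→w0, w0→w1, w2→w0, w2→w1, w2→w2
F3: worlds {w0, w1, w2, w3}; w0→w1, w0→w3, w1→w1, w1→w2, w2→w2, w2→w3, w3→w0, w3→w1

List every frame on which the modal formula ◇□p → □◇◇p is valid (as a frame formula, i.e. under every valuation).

F1, F3

The schema corresponds to a generalized confluence (Geach) condition: ∀x ∀y ∀z ((xRy ∧ xRz) → ∃w (yRw ∧ zR²w)).
F1: satisfies the condition.
F2: fails — w0Rw0, w0Rw1 but no w with w0Rw and w1R²w.
F3: satisfies the condition.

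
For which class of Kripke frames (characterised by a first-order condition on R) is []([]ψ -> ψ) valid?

shift-reflexivity: forall x forall y (Rxy -> Ryy)

Suppose □(□ψ→ψ) is valid. Take Rxy and set V(ψ)={w : Ryw}. Then at y, □ψ holds; since □(□ψ→ψ) at x, □ψ→ψ at y, so ψ at y, i.e. Ryy.
The converse is a direct semantic check.
So the correspondent is shift-reflexivity.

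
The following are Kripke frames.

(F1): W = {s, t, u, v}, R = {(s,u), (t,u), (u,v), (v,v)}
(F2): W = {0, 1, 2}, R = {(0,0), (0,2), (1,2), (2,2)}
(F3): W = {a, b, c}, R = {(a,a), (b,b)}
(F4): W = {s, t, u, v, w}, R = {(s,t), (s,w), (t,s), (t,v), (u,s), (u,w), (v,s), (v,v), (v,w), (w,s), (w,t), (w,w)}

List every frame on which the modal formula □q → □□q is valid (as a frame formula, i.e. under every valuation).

Frame correspondent (Sahlqvist): ∀x ∀y ∀z (Rxy ∧ Ryz → Rxz) — i.e. transitivity.
(F1): fails — Rsu and Ruv but not Rsv.
(F2): satisfies the condition.
(F3): satisfies the condition.
(F4): fails — Rwt and Rtv but not Rwv.

(F2), (F3)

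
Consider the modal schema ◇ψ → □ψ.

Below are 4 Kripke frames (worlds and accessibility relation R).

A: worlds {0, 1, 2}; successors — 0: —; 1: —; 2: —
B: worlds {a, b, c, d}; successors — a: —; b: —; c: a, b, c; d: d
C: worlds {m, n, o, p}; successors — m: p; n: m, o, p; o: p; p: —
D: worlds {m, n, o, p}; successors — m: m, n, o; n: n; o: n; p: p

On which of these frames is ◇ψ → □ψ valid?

Frame correspondent (Sahlqvist): ∀x ∀y ∀z (Rxy ∧ Rxz → y = z) — i.e. partial functionality.
A: condition met.
B: fails — c sees both a and b.
C: fails — n sees both m and o.
D: fails — m sees both m and n.

A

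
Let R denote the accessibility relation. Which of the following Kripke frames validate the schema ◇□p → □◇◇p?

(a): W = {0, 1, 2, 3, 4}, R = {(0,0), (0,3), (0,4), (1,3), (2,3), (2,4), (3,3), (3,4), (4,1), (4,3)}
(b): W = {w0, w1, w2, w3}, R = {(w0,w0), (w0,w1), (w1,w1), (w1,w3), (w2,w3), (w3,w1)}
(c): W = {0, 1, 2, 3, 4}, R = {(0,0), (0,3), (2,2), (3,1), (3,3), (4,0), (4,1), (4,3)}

This is the axiom for a generalized confluence (Geach) condition; its first-order frame correspondent is ∀x ∀y ∀z ((xRy ∧ xRz) → ∃w (yRw ∧ zR²w)).
(a): ✓.
(b): ✓.
(c): fails — 3R1, 3R1 but no w with 1Rw and 1R²w.
Valid on: (a), (b).

(a), (b)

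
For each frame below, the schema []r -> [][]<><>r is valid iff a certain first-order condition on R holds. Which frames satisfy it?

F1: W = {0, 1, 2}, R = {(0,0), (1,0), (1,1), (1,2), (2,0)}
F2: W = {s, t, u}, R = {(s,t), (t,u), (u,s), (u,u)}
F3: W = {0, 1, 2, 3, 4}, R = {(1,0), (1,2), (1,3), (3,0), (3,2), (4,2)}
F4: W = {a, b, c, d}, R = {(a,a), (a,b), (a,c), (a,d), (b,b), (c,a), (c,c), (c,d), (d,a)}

Frame correspondent (Sahlqvist): forall x forall z (x R^2 z -> exists w (xRw & z R^2 w)) — i.e. a generalized confluence (Geach) condition.
F1: condition met.
F2: condition met.
F3: fails — 1R²0 but no w with 1Rw and 0R²w.
F4: fails — cR²b but no w with cRw and bR²w.
Valid on: F1, F2.

F1, F2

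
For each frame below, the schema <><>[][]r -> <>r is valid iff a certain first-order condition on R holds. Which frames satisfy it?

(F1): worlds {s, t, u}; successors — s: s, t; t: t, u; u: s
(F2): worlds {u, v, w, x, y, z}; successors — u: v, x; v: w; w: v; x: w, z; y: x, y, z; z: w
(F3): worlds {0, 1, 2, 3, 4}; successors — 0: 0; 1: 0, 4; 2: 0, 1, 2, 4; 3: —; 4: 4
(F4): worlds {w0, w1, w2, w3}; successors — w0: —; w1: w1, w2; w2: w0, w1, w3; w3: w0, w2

This is the axiom for a generalized confluence (Geach) condition; its first-order frame correspondent is forall x forall y (x R^2 y -> exists w (y R^2 w & xRw)).
(F1): ✓.
(F2): fails — uR²w but no t with wR²t and uRt.
(F3): ✓.
(F4): fails — w1R²w0 but no w with w0R²w and w1Rw.
Valid on: (F1), (F3).

(F1), (F3)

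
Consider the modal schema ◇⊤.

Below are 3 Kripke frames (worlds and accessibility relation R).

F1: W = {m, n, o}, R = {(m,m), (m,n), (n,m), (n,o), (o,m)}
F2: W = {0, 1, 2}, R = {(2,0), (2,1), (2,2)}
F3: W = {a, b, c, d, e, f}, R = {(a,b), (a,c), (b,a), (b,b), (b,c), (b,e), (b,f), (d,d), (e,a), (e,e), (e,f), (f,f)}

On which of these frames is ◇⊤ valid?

Frame correspondent (Sahlqvist): ∀x ∃y Rxy — i.e. seriality.
F1: condition met.
F2: fails — world 0 has no successor.
F3: fails — world c has no successor.

F1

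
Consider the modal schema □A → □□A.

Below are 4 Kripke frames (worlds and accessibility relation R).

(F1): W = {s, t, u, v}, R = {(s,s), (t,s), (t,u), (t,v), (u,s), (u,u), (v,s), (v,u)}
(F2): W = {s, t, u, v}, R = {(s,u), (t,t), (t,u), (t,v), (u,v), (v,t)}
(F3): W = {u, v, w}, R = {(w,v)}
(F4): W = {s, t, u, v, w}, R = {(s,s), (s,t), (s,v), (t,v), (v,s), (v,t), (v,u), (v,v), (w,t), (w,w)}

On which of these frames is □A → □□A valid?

This is the axiom for transitivity; its first-order frame correspondent is ∀x ∀y ∀z (Rxy ∧ Ryz → Rxz).
(F1): holds.
(F2): fails — Ruv and Rvt but not Rut.
(F3): holds.
(F4): fails — Rwt and Rtv but not Rwv.
Valid on: (F1), (F3).

(F1), (F3)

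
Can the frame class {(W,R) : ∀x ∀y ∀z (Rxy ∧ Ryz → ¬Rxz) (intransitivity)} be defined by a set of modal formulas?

Not definable by any modal formula

Any modally definable frame class is closed under surjective bounded morphisms.
The 7-cycle (worlds 0,1,2,3,4,5,6 with 0→1→2→3→4→5→6→0) is intransitive. Mapping every world to a single reflexive point • is a surjective bounded morphism; the reflexive point is not intransitive (R••∧R•• but R••).
So the class is not modally definable.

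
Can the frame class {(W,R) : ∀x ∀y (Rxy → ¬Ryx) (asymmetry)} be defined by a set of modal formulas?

No

Modal frame validity is preserved under surjective bounded morphisms.
The 5-cycle (worlds s,t,u,v,w with s→t→u→v→w→s) is asymmetric. Mapping every world to a single reflexive point • is a surjective bounded morphism, and the reflexive point is not asymmetric (R•• but asymmetry requires ¬R••).
So no modal formula (or set of formulas) defines exactly the asymmetric frames.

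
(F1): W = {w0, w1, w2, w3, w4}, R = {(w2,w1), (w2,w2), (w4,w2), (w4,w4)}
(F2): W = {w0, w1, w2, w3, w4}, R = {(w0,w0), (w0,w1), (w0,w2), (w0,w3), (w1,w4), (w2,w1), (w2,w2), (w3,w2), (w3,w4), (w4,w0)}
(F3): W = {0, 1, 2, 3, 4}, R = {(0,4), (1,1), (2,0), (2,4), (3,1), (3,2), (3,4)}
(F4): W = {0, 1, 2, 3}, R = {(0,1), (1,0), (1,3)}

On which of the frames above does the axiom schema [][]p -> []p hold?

This is the axiom for density; its first-order frame correspondent is forall x forall y (Rxy -> exists z (Rxz & Rzy)).
(F1): satisfies the condition.
(F2): fails — Rw1w4 but no z with Rw1z and Rzw4.
(F3): fails — R32 but no z with R3z and Rz2.
(F4): fails — R01 but no z with R0z and Rz1.

(F1)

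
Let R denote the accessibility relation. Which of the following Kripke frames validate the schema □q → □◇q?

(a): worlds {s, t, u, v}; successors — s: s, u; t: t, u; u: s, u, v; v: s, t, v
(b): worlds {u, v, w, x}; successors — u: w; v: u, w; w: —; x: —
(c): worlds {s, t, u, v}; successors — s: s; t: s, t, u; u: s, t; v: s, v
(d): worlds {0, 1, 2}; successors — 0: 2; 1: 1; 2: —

(a), (c)

The schema corresponds to a generalized confluence (Geach) condition: ∀x ∀z (xRz → ∃w (xRw ∧ zRw)).
(a): condition met.
(b): fails — uRw but no t with uRt and wRt.
(c): condition met.
(d): fails — 0R2 but no w with 0Rw and 2Rw.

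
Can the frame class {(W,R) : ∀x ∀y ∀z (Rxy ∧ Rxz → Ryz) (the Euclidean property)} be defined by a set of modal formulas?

Definable; ◇q → □◇q defines it

The condition is the Euclidean property. A defining modal formula is ◇q → □◇q.
Suppose ◇q→□◇q is valid. Take Rxy, Rxz and set V(q)={y}. Then ◇q at x, so □◇q at x, so ◇q at z, so some w with Rzw has q; w=y, i.e. Rzy. By symmetry of the argument, Ryz.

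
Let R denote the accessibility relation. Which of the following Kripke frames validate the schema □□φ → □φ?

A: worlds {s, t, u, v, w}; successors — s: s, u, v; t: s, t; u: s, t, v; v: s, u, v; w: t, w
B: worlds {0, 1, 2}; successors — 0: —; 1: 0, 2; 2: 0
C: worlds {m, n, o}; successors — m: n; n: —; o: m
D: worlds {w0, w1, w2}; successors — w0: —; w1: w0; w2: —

The schema corresponds to density: ∀x ∀y (Rxy → ∃z (Rxz ∧ Rzy)).
A: satisfies the condition.
B: fails — R12 but no z with R1z and Rz2.
C: fails — Rom but no z with Roz and Rzm.
D: fails — Rw1w0 but no z with Rw1z and Rzw0.

A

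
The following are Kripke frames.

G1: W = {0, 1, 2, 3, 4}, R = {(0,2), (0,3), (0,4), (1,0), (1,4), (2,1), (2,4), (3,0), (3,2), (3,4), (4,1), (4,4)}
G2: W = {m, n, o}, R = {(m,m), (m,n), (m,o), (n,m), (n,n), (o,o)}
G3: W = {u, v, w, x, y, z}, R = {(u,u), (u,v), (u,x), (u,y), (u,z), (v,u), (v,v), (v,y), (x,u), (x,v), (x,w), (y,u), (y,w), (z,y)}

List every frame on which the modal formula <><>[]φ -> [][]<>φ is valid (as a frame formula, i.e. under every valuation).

G1

This is the axiom for a generalized confluence (Geach) condition; its first-order frame correspondent is forall x forall y forall z ((x R^2 y & x R^2 z) -> exists w (yRw & zRw)).
G1: satisfies the condition.
G2: fails — mR²n, mR²o but no w with nRw and oRw.
G3: fails — uR²u, uR²w but no t with uRt and wRt.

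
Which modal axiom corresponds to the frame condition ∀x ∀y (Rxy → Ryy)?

This is shift-reflexivity; the standard corresponding axiom is T□: □(□ψ → ψ).
Suppose □(□ψ→ψ) is valid. Take Rxy and set V(ψ)={w : Ryw}. Then at y, □ψ holds; since □(□ψ→ψ) at x, □ψ→ψ at y, so ψ at y, i.e. Ryy.

□(□ψ → ψ)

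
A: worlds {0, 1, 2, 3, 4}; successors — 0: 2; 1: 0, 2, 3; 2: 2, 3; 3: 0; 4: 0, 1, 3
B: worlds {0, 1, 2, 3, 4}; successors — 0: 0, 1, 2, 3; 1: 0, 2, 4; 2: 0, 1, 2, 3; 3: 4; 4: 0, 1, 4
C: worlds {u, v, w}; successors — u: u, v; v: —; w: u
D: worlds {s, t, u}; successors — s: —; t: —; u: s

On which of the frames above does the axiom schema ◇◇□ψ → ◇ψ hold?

This is the axiom for a generalized confluence (Geach) condition; its first-order frame correspondent is ∀x ∀y (xR²y → ∃w (yRw ∧ xRw)).
A: fails — 0R²3 but no w with 3Rw and 0Rw.
B: fails — 0R²3 but no w with 3Rw and 0Rw.
C: fails — uR²v but no t with vRt and uRt.
D: condition met.

D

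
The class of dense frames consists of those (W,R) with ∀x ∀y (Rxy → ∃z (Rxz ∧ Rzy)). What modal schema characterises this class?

□□ψ → □ψ

This is density; the standard corresponding axiom is C4: □□ψ → □ψ.
Suppose □□ψ→□ψ is valid. Take Rxy and set V(ψ)={w : xR²w}. Then □□ψ at x, so □ψ at x, so ψ at y, i.e. ∃z(Rxz∧Rzy).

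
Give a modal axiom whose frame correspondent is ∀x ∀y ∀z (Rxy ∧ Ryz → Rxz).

□r → □□r

This is transitivity; the standard corresponding axiom is 4: □r → □□r.
Suppose □r→□□r is valid. Take Rxy, Ryz and set V(r)={w : Rxw}. Then □r at x, so □□r at x, so □r at y, so r at z, i.e. Rxz.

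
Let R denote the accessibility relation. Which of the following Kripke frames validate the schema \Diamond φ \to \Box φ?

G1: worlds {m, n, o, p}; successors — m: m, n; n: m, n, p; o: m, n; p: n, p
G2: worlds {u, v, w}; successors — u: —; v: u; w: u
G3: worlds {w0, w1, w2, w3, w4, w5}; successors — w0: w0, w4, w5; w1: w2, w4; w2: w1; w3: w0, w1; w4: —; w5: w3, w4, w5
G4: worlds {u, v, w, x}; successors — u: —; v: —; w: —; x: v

This is the axiom for partial functionality; its first-order frame correspondent is \forall x \forall y \forall z (Rxy \wedge Rxz \to y = z).
G1: fails — m sees both m and n.
G2: holds.
G3: fails — w0 sees both w0 and w4.
G4: holds.

G2, G4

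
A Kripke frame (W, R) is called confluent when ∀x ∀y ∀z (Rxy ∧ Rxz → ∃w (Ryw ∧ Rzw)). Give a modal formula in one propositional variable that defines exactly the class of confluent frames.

◇□r → □◇r

The condition is convergence. The .2 schema ◇□r → □◇r defines it.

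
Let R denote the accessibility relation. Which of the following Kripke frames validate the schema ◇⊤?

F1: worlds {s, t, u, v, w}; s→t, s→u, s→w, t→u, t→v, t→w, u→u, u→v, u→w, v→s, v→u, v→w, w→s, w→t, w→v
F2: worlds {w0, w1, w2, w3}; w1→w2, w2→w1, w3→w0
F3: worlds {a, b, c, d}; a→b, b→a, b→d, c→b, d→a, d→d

F1, F3

This is the axiom for seriality; its first-order frame correspondent is ∀x ∃y Rxy.
F1: condition met.
F2: fails — world w0 has no successor.
F3: condition met.
Valid on: F1, F3.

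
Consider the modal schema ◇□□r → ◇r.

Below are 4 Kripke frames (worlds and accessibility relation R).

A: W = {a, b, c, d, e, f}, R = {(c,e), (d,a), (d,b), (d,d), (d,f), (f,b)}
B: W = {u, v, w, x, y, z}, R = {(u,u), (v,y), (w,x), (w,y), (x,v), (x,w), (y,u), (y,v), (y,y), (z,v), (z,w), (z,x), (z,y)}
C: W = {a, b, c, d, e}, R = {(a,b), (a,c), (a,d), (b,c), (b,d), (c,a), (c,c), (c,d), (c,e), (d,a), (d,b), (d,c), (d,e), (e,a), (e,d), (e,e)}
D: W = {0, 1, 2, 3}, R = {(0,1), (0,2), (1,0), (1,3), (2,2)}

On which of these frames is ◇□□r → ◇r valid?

B, C

This is the axiom for a generalized confluence (Geach) condition; its first-order frame correspondent is ∀x ∀y (xRy → ∃w (yR²w ∧ xRw)).
A: fails — cRe but no w with eR²w and cRw.
B: holds.
C: holds.
D: fails — 1R3 but no w with 3R²w and 1Rw.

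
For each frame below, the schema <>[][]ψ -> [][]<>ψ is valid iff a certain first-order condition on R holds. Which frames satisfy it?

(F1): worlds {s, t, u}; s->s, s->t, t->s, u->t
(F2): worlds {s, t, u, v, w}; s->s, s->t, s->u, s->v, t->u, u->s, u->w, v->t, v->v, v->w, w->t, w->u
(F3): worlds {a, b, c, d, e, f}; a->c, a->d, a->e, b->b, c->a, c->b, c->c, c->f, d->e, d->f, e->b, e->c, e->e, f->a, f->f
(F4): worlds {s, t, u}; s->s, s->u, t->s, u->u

The schema corresponds to a generalized confluence (Geach) condition: forall x forall y forall z ((xRy & x R^2 z) -> exists w (y R^2 w & zRw)).
(F1): holds.
(F2): fails — sRt, sR²t but no w* with tR²w* and tRw*.
(F3): fails — cRb, cR²a but no w with bR²w and aRw.
(F4): holds.
Valid on: (F1), (F4).

(F1), (F4)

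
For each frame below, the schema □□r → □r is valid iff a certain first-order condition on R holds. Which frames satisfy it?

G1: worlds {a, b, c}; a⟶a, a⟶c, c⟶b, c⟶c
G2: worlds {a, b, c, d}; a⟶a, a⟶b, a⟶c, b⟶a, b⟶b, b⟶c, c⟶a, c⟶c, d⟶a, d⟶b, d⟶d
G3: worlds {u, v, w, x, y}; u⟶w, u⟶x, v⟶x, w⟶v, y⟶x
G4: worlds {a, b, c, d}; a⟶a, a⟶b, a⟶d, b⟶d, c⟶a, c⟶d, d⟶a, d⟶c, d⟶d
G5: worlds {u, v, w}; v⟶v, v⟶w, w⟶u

The schema corresponds to density: ∀x ∀y (Rxy → ∃z (Rxz ∧ Rzy)).
G1: holds.
G2: holds.
G3: fails — Ryx but no z with Ryz and Rzx.
G4: holds.
G5: fails — Rwu but no z with Rwz and Rzu.

G1, G2, G4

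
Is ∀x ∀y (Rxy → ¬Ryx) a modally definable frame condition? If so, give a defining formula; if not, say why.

No

Any modally definable frame class is closed under surjective bounded morphisms.
The 4-cycle (worlds a,b,c,d with a→b→c→d→a) is asymmetric. Mapping every world to a single reflexive point • is a surjective bounded morphism, and the reflexive point is not asymmetric (R•• but asymmetry requires ¬R••).
So the class is not modally definable.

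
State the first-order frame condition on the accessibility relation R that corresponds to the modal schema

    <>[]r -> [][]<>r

forall x forall y forall z ((xRy & x R^2 z) -> exists w (yRw & zRw))

This is a Sahlqvist (Geach-type) schema ◇^1□^1r → □^2◇^1r.
First-order correspondent: forall x forall y forall z ((xRy & x R^2 z) -> exists w (yRw & zRw)).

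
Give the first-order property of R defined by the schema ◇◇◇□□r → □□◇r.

This is a Sahlqvist (Geach-type) schema ◇^3□^2r → □^2◇^1r.
Minimal-valuation argument: fix x; take any y with xR^3y and any z with xR^2z. Set V(r) to the set of worlds R-reachable from y in exactly 2 steps. Then □^2r holds at y, so the antecedent holds at x; validity forces ◇^1r at z, giving a w with zR^1w and yR^2w.
First-order correspondent: ∀x ∀y ∀z ((xR³y ∧ xR²z) → ∃w (yR²w ∧ zRw)).

∀x ∀y ∀z ((xR³y ∧ xR²z) → ∃w (yR²w ∧ zRw))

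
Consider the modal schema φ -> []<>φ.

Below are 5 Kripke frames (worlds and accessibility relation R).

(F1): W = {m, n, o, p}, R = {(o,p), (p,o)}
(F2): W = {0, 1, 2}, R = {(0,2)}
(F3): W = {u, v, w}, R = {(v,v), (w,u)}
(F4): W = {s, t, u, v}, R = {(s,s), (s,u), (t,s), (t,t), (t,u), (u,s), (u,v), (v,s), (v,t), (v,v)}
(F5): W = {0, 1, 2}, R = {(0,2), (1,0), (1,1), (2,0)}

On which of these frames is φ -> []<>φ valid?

(F1)

This is the axiom for symmetry; its first-order frame correspondent is forall x forall y (Rxy -> Ryx).
(F1): condition met.
(F2): fails — R02 but not R20.
(F3): fails — Rwu but not Ruw.
(F4): fails — Ruv but not Rvu.
(F5): fails — R10 but not R01.
Valid on: (F1).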